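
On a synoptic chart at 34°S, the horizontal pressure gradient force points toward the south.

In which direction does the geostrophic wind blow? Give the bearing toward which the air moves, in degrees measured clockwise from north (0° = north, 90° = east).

The pressure-gradient force points toward the south (bearing 180°).
Geostrophic balance: in the Southern Hemisphere the Coriolis force deflects motion to the left, so the geostrophic wind blows 90° to the left of the pressure-gradient force (low pressure on the right).
Rotating 180° by 90° counterclockwise gives 090° — the wind blows toward the east.

090°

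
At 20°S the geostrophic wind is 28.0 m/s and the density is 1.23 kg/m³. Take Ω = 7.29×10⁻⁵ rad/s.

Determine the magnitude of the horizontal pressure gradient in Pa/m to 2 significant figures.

1.7×10⁻³ Pa/m

Coriolis parameter at 20°S:
f = 2Ω sin φ = 2 × 7.29×10⁻⁵ × sin 20° = 4.99×10⁻⁵ s⁻¹
Geostrophic balance rearranged: |∂P/∂n| = f ρ V_g
|∂P/∂n| = 4.99×10⁻⁵ × 1.23 × 28.0 = 1.72×10⁻³ Pa/m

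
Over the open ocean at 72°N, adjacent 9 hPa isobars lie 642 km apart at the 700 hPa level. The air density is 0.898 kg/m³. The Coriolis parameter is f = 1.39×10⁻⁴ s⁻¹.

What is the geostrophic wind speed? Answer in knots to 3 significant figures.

21.8 knots

Pressure gradient: |∂P/∂n| = 900 Pa / 642000 m = 1.40×10⁻³ Pa/m
Geostrophic balance (pressure-gradient force = Coriolis force):
V_g = (1/(fρ)) |∂P/∂n| = 1.40×10⁻³ / (1.39×10⁻⁴ × 0.898) = 11.2 m/s
Converting: 11.2 m/s × 1.944 = 21.8 knots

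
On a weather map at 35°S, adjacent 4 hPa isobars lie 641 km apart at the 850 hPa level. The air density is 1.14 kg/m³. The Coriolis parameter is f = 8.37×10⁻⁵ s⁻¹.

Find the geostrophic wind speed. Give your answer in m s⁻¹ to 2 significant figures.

Pressure gradient: |∂P/∂n| = 400 Pa / 641000 m = 6.24×10⁻⁴ Pa/m
Geostrophic balance (pressure-gradient force = Coriolis force):
V_g = (1/(fρ)) |∂P/∂n| = 6.24×10⁻⁴ / (8.37×10⁻⁵ × 1.14) = 6.54 m/s

6.5 m s⁻¹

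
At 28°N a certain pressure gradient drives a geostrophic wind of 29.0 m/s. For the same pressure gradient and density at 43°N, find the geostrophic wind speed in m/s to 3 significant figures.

20.0 m/s

With the same pressure gradient and density, V_g ∝ 1/f ∝ 1/sin φ.
V₂ = V₁ · sin φ₁ / sin φ₂ = 29.0 × sin 28° / sin 43°
V₂ = 29.0 × 0.4695/0.6820 = 20.0 m/s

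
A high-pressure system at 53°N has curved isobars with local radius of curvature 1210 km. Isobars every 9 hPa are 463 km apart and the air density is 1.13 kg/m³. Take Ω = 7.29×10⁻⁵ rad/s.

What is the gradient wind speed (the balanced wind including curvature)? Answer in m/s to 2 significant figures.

17 m/s

Coriolis parameter at 53°N:
f = 2Ω sin φ = 2 × 7.29×10⁻⁵ × sin 53° = 1.16×10⁻⁴ s⁻¹
Pressure gradient: |∂P/∂n| = 900 Pa / 463000 m = 1.94×10⁻³ Pa/m
Geostrophic speed: V_g = |∂P/∂n|/(fρ) = 1.94×10⁻³/(1.16×10⁻⁴ × 1.13) = 14.8 m/s
Around a high, pressure-gradient force acts outward with centrifugal, so Coriolis balances both:
fV = (1/ρ)|∂P/∂n| + V²/R  →  V² − fR·V + fR·V_g = 0
With fR = 1.16×10⁻⁴ × 1210×10³ m = 141 m/s:
V = [fR − √((fR)² − 4 fR V_g)]/2 = [141 − √(141² − 4×141×14.8)]/2 = 16.8 m/s
Supergeostrophic (V > V_g = 14.8 m/s), as expected around a high.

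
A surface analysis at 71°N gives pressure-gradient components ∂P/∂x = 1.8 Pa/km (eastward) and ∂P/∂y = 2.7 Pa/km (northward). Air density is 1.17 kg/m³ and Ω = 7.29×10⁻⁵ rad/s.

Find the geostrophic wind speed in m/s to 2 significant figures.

Coriolis parameter at 71°N:
f = 2Ω sin φ = 2 × 7.29×10⁻⁵ × sin 71° = 1.38×10⁻⁴ s⁻¹
Component geostrophic relations (x east, y north):
u_g = −(1/(fρ)) ∂P/∂y,  v_g = (1/(fρ)) ∂P/∂x
u_g = −(2.7×10⁻³)/(1.38×10⁻⁴ × 1.17) = −16.7 m/s;  v_g = (1.8×10⁻³)/(1.38×10⁻⁴ × 1.17) = 11.2 m/s
|V_g| = √(u_g² + v_g²) = 20.1 m/s

20 m/s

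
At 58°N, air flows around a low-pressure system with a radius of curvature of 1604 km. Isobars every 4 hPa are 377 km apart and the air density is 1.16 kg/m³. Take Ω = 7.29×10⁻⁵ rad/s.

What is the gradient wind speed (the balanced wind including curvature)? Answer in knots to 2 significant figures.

14 knots

Coriolis parameter at 58°N:
f = 2Ω sin φ = 2 × 7.29×10⁻⁵ × sin 58° = 1.24×10⁻⁴ s⁻¹
Pressure gradient: |∂P/∂n| = 400 Pa / 377000 m = 1.06×10⁻³ Pa/m
Geostrophic speed: V_g = |∂P/∂n|/(fρ) = 1.06×10⁻³/(1.24×10⁻⁴ × 1.16) = 7.40 m/s
Around a low, centrifugal force acts outward with Coriolis, so pressure-gradient force balances both:
(1/ρ)|∂P/∂n| = fV + V²/R  →  V² + fR·V − fR·V_g = 0
With fR = 1.24×10⁻⁴ × 1604×10³ m = 198 m/s:
V = [−fR + √((fR)² + 4 fR V_g)]/2 = [−198 + √(198² + 4×198×7.4)]/2 = 7.14 m/s
Subgeostrophic (V < V_g = 7.4 m/s), as expected around a low.
Converting: 7.14 m/s × 1.944 = 14 knots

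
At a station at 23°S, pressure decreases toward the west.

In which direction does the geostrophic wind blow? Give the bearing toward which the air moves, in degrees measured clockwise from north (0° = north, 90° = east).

180°

The pressure-gradient force points toward the west (bearing 270°).
Geostrophic balance: in the Southern Hemisphere the Coriolis force deflects motion to the left, so the geostrophic wind blows 90° to the left of the pressure-gradient force (low pressure on the right).
Rotating 270° by 90° counterclockwise gives 180° — the wind blows toward the south.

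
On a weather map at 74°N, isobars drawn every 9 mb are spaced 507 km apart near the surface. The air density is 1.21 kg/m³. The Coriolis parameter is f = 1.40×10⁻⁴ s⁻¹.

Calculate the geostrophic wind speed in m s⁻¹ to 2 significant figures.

Pressure gradient: |∂P/∂n| = 900 Pa / 507000 m = 1.78×10⁻³ Pa/m
Geostrophic balance (pressure-gradient force = Coriolis force):
V_g = (1/(fρ)) |∂P/∂n| = 1.78×10⁻³ / (1.40×10⁻⁴ × 1.21) = 10.5 m/s

10 m s⁻¹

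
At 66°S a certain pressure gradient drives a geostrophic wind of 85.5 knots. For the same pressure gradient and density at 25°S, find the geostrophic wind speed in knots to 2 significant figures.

180 knots

With the same pressure gradient and density, V_g ∝ 1/f ∝ 1/sin φ.
V₂ = V₁ · sin φ₁ / sin φ₂ = 85.5 × sin 66° / sin 25°
V₂ = 85.5 × 0.9135/0.4226 = 180 knots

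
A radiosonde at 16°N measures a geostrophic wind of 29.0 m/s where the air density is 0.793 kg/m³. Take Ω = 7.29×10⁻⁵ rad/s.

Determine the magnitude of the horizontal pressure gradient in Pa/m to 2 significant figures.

Coriolis parameter at 16°N:
f = 2Ω sin φ = 2 × 7.29×10⁻⁵ × sin 16° = 4.02×10⁻⁵ s⁻¹
Geostrophic balance rearranged: |∂P/∂n| = f ρ V_g
|∂P/∂n| = 4.02×10⁻⁵ × 0.793 × 29.0 = 9.24×10⁻⁴ Pa/m

9.2×10⁻⁴ Pa/m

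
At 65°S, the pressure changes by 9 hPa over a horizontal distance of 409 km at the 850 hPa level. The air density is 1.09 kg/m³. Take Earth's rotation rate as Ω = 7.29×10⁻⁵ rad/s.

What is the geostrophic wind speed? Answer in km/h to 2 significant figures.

55 km/h

Coriolis parameter at 65°S:
f = 2Ω sin φ = 2 × 7.29×10⁻⁵ × sin 65° = 1.32×10⁻⁴ s⁻¹
Pressure gradient: |∂P/∂n| = 900 Pa / 409000 m = 2.20×10⁻³ Pa/m
Geostrophic balance (pressure-gradient force = Coriolis force):
V_g = (1/(fρ)) |∂P/∂n| = 2.20×10⁻³ / (1.32×10⁻⁴ × 1.09) = 15.3 m/s
Converting: 15.3 m/s × 3.6 = 55 km/h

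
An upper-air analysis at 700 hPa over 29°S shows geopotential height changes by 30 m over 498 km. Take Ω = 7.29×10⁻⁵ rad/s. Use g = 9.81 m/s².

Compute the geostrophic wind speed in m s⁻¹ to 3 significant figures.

8.36 m s⁻¹

Coriolis parameter at 29°S:
f = 2Ω sin φ = 2 × 7.29×10⁻⁵ × sin 29° = 7.07×10⁻⁵ s⁻¹
Height gradient: |∂Z/∂n| = 30 m / 498000 m = 6.02×10⁻⁵
On a pressure surface, geostrophic balance gives V_g = (g/f)|∂Z/∂n|:
V_g = 9.81 × 6.02×10⁻⁵ / 7.07×10⁻⁵ = 8.36 m/s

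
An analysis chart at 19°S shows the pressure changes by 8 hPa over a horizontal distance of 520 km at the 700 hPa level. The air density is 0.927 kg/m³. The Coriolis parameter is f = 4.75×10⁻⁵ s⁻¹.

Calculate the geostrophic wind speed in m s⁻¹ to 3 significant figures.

34.9 m s⁻¹

Pressure gradient: |∂P/∂n| = 800 Pa / 520000 m = 1.54×10⁻³ Pa/m
Geostrophic balance (pressure-gradient force = Coriolis force):
V_g = (1/(fρ)) |∂P/∂n| = 1.54×10⁻³ / (4.75×10⁻⁵ × 0.927) = 34.9 m/s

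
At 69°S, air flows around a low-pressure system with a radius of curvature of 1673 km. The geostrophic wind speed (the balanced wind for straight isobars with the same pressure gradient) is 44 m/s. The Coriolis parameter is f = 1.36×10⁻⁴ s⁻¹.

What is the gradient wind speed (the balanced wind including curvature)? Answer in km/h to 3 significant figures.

136 km/h

Around a low, centrifugal force acts outward with Coriolis, so pressure-gradient force balances both:
(1/ρ)|∂P/∂n| = fV + V²/R  →  V² + fR·V − fR·V_g = 0
With fR = 1.36×10⁻⁴ × 1673×10³ m = 228 m/s:
V = [−fR + √((fR)² + 4 fR V_g)]/2 = [−228 + √(228² + 4×228×44)]/2 = 37.7 m/s
Subgeostrophic (V < V_g = 44 m/s), as expected around a low.
Converting: 37.7 m/s × 3.6 = 136 km/h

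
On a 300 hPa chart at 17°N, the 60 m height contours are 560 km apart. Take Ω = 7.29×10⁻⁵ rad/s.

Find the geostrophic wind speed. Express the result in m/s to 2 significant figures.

25 m/s

Coriolis parameter at 17°N:
f = 2Ω sin φ = 2 × 7.29×10⁻⁵ × sin 17° = 4.26×10⁻⁵ s⁻¹
Height gradient: |∂Z/∂n| = 60 m / 560000 m = 1.07×10⁻⁴
On a pressure surface, geostrophic balance gives V_g = (g/f)|∂Z/∂n|:
V_g = 9.81 × 1.07×10⁻⁴ / 4.26×10⁻⁵ = 24.7 m/s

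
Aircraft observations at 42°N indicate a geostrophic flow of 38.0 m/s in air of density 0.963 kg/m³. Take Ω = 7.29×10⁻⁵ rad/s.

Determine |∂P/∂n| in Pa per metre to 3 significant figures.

Coriolis parameter at 42°N:
f = 2Ω sin φ = 2 × 7.29×10⁻⁵ × sin 42° = 9.76×10⁻⁵ s⁻¹
Geostrophic balance rearranged: |∂P/∂n| = f ρ V_g
|∂P/∂n| = 9.76×10⁻⁵ × 0.963 × 38.0 = 3.57×10⁻³ Pa/m

3.57×10⁻³ Pa/m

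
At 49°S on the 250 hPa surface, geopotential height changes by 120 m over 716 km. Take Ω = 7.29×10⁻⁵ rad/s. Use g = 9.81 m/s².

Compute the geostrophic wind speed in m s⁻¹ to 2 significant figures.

Coriolis parameter at 49°S:
f = 2Ω sin φ = 2 × 7.29×10⁻⁵ × sin 49° = 1.10×10⁻⁴ s⁻¹
Height gradient: |∂Z/∂n| = 120 m / 716000 m = 1.68×10⁻⁴
On a pressure surface, geostrophic balance gives V_g = (g/f)|∂Z/∂n|:
V_g = 9.81 × 1.68×10⁻⁴ / 1.10×10⁻⁴ = 14.9 m/s

15 m s⁻¹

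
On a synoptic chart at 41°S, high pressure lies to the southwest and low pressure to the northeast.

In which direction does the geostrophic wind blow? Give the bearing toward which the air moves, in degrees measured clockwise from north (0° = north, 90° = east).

315°

The pressure-gradient force points toward the northeast (bearing 045°).
Geostrophic balance: in the Southern Hemisphere the Coriolis force deflects motion to the left, so the geostrophic wind blows 90° to the left of the pressure-gradient force (low pressure on the right).
Rotating 045° by 90° counterclockwise gives 315° — the wind blows toward the northwest.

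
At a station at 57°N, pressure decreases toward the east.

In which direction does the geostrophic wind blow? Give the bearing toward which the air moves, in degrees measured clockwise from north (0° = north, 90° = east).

The pressure-gradient force points toward the east (bearing 090°).
Geostrophic balance: in the Northern Hemisphere the Coriolis force deflects motion to the right, so the geostrophic wind blows 90° to the right of the pressure-gradient force (low pressure on the left).
Rotating 090° by 90° clockwise gives 180° — the wind blows toward the south.

180°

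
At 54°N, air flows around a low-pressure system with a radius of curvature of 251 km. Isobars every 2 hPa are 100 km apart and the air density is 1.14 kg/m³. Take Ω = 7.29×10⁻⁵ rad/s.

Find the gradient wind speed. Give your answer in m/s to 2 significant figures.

Coriolis parameter at 54°N:
f = 2Ω sin φ = 2 × 7.29×10⁻⁵ × sin 54° = 1.18×10⁻⁴ s⁻¹
Pressure gradient: |∂P/∂n| = 200 Pa / 100000 m = 2.00×10⁻³ Pa/m
Geostrophic speed: V_g = |∂P/∂n|/(fρ) = 2.00×10⁻³/(1.18×10⁻⁴ × 1.14) = 14.9 m/s
Around a low, centrifugal force acts outward with Coriolis, so pressure-gradient force balances both:
(1/ρ)|∂P/∂n| = fV + V²/R  →  V² + fR·V − fR·V_g = 0
With fR = 1.18×10⁻⁴ × 251×10³ m = 29.6 m/s:
V = [−fR + √((fR)² + 4 fR V_g)]/2 = [−29.6 + √(29.6² + 4×29.6×14.9)]/2 = 10.9 m/s
Subgeostrophic (V < V_g = 14.9 m/s), as expected around a low.

11 m/s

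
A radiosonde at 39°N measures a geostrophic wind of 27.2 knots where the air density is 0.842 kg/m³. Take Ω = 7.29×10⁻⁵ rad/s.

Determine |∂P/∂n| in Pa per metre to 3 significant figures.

Coriolis parameter at 39°N:
f = 2Ω sin φ = 2 × 7.29×10⁻⁵ × sin 39° = 9.18×10⁻⁵ s⁻¹
Wind speed in SI: 27.2 knots = 14.0 m/s
Geostrophic balance rearranged: |∂P/∂n| = f ρ V_g
|∂P/∂n| = 9.18×10⁻⁵ × 0.842 × 14.0 = 1.08×10⁻³ Pa/m

1.08×10⁻³ Pa/m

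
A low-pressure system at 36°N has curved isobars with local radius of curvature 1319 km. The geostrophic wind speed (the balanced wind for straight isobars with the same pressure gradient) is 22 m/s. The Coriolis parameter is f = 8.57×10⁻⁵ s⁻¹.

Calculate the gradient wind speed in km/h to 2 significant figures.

68 km/h

Around a low, centrifugal force acts outward with Coriolis, so pressure-gradient force balances both:
(1/ρ)|∂P/∂n| = fV + V²/R  →  V² + fR·V − fR·V_g = 0
With fR = 8.57×10⁻⁵ × 1319×10³ m = 113 m/s:
V = [−fR + √((fR)² + 4 fR V_g)]/2 = [−113 + √(113² + 4×113×22)]/2 = 18.9 m/s
Subgeostrophic (V < V_g = 22 m/s), as expected around a low.
Converting: 18.9 m/s × 3.6 = 68 km/h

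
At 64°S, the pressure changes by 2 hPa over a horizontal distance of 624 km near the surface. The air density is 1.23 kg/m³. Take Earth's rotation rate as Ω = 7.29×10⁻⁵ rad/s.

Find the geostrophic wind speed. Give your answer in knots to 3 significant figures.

Coriolis parameter at 64°S:
f = 2Ω sin φ = 2 × 7.29×10⁻⁵ × sin 64° = 1.31×10⁻⁴ s⁻¹
Pressure gradient: |∂P/∂n| = 200 Pa / 624000 m = 3.21×10⁻⁴ Pa/m
Geostrophic balance (pressure-gradient force = Coriolis force):
V_g = (1/(fρ)) |∂P/∂n| = 3.21×10⁻⁴ / (1.31×10⁻⁴ × 1.23) = 1.99 m/s
Converting: 1.99 m/s × 1.944 = 3.87 knots

3.87 knots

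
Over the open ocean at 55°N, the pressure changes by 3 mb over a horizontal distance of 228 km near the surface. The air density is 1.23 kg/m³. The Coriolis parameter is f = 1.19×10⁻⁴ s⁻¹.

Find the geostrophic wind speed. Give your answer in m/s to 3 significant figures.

8.99 m/s

Pressure gradient: |∂P/∂n| = 300 Pa / 228000 m = 1.32×10⁻³ Pa/m
Geostrophic balance (pressure-gradient force = Coriolis force):
V_g = (1/(fρ)) |∂P/∂n| = 1.32×10⁻³ / (1.19×10⁻⁴ × 1.23) = 8.99 m/s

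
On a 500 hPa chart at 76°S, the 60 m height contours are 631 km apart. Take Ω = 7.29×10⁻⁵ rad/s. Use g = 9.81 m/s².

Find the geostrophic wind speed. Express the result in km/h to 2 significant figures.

Coriolis parameter at 76°S:
f = 2Ω sin φ = 2 × 7.29×10⁻⁵ × sin 76° = 1.41×10⁻⁴ s⁻¹
Height gradient: |∂Z/∂n| = 60 m / 631000 m = 9.51×10⁻⁵
On a pressure surface, geostrophic balance gives V_g = (g/f)|∂Z/∂n|:
V_g = 9.81 × 9.51×10⁻⁵ / 1.41×10⁻⁴ = 6.59 m/s
Converting: 6.59 m/s × 3.6 = 24 km/h

24 km/h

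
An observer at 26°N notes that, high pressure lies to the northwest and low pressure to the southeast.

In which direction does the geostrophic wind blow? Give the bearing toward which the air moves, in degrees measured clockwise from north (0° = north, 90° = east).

The pressure-gradient force points toward the southeast (bearing 135°).
Geostrophic balance: in the Northern Hemisphere the Coriolis force deflects motion to the right, so the geostrophic wind blows 90° to the right of the pressure-gradient force (low pressure on the left).
Rotating 135° by 90° clockwise gives 225° — the wind blows toward the southwest.

225°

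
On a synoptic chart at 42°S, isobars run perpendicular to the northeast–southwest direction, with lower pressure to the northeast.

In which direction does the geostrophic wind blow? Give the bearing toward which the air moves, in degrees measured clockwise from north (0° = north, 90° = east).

The pressure-gradient force points toward the northeast (bearing 045°).
Geostrophic balance: in the Southern Hemisphere the Coriolis force deflects motion to the left, so the geostrophic wind blows 90° to the left of the pressure-gradient force (low pressure on the right).
Rotating 045° by 90° counterclockwise gives 315° — the wind blows toward the northwest.

315°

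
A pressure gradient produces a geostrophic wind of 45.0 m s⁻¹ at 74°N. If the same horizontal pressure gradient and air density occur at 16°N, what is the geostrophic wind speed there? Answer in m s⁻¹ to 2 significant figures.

With the same pressure gradient and density, V_g ∝ 1/f ∝ 1/sin φ.
V₂ = V₁ · sin φ₁ / sin φ₂ = 45.0 × sin 74° / sin 16°
V₂ = 45.0 × 0.9613/0.2756 = 160 m s⁻¹

160 m s⁻¹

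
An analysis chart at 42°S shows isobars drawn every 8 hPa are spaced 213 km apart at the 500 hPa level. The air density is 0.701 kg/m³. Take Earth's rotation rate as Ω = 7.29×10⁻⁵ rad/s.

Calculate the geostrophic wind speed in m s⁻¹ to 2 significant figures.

55 m s⁻¹

Coriolis parameter at 42°S:
f = 2Ω sin φ = 2 × 7.29×10⁻⁵ × sin 42° = 9.76×10⁻⁵ s⁻¹
Pressure gradient: |∂P/∂n| = 800 Pa / 213000 m = 3.76×10⁻³ Pa/m
Geostrophic balance (pressure-gradient force = Coriolis force):
V_g = (1/(fρ)) |∂P/∂n| = 3.76×10⁻³ / (9.76×10⁻⁵ × 0.701) = 54.9 m/s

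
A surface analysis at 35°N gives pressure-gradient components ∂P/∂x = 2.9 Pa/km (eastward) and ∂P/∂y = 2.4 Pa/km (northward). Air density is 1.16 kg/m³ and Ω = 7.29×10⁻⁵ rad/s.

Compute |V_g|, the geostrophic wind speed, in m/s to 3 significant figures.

38.8 m/s

Coriolis parameter at 35°N:
f = 2Ω sin φ = 2 × 7.29×10⁻⁵ × sin 35° = 8.36×10⁻⁵ s⁻¹
Component geostrophic relations (x east, y north):
u_g = −(1/(fρ)) ∂P/∂y,  v_g = (1/(fρ)) ∂P/∂x
u_g = −(2.4×10⁻³)/(8.36×10⁻⁵ × 1.16) = −24.7 m/s;  v_g = (2.9×10⁻³)/(8.36×10⁻⁵ × 1.16) = 29.9 m/s
|V_g| = √(u_g² + v_g²) = 38.8 m/s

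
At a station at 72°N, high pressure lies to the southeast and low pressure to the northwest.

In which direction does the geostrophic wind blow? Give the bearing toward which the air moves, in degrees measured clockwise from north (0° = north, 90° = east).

045°

The pressure-gradient force points toward the northwest (bearing 315°).
Geostrophic balance: in the Northern Hemisphere the Coriolis force deflects motion to the right, so the geostrophic wind blows 90° to the right of the pressure-gradient force (low pressure on the left).
Rotating 315° by 90° clockwise gives 045° — the wind blows toward the northeast.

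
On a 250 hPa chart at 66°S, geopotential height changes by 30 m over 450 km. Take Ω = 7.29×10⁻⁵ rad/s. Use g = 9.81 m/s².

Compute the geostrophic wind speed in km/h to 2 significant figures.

18 km/h

Coriolis parameter at 66°S:
f = 2Ω sin φ = 2 × 7.29×10⁻⁵ × sin 66° = 1.33×10⁻⁴ s⁻¹
Height gradient: |∂Z/∂n| = 30 m / 450000 m = 6.67×10⁻⁵
On a pressure surface, geostrophic balance gives V_g = (g/f)|∂Z/∂n|:
V_g = 9.81 × 6.67×10⁻⁵ / 1.33×10⁻⁴ = 4.91 m/s
Converting: 4.91 m/s × 3.6 = 18 km/h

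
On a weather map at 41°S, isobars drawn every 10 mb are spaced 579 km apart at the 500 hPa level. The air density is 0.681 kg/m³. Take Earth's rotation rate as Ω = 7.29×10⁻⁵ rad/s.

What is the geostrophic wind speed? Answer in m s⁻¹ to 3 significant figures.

Coriolis parameter at 41°S:
f = 2Ω sin φ = 2 × 7.29×10⁻⁵ × sin 41° = 9.57×10⁻⁵ s⁻¹
Pressure gradient: |∂P/∂n| = 1000 Pa / 579000 m = 1.73×10⁻³ Pa/m
Geostrophic balance (pressure-gradient force = Coriolis force):
V_g = (1/(fρ)) |∂P/∂n| = 1.73×10⁻³ / (9.57×10⁻⁵ × 0.681) = 26.5 m/s

26.5 m s⁻¹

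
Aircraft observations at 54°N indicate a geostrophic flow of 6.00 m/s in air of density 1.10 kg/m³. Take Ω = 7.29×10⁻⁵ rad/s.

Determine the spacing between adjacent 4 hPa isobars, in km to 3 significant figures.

Coriolis parameter at 54°N:
f = 2Ω sin φ = 2 × 7.29×10⁻⁵ × sin 54° = 1.18×10⁻⁴ s⁻¹
Geostrophic balance rearranged: |∂P/∂n| = f ρ V_g
|∂P/∂n| = 1.18×10⁻⁴ × 1.10 × 6.00 = 7.79×10⁻⁴ Pa/m
Isobar spacing: Δn = ΔP/|∂P/∂n| = 400 Pa / 7.79×10⁻⁴ Pa/m = 513808 m ≈ 514 km

514 km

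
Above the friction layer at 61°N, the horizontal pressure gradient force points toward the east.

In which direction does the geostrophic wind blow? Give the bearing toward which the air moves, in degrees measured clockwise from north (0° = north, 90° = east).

The pressure-gradient force points toward the east (bearing 090°).
Geostrophic balance: in the Northern Hemisphere the Coriolis force deflects motion to the right, so the geostrophic wind blows 90° to the right of the pressure-gradient force (low pressure on the left).
Rotating 090° by 90° clockwise gives 180° — the wind blows toward the south.

180°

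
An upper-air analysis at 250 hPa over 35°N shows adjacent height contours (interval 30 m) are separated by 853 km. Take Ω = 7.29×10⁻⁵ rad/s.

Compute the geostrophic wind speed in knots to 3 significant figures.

8.02 knots

Coriolis parameter at 35°N:
f = 2Ω sin φ = 2 × 7.29×10⁻⁵ × sin 35° = 8.36×10⁻⁵ s⁻¹
Height gradient: |∂Z/∂n| = 30 m / 853000 m = 3.52×10⁻⁵
On a pressure surface, geostrophic balance gives V_g = (g/f)|∂Z/∂n|:
V_g = 9.81 × 3.52×10⁻⁵ / 8.36×10⁻⁵ = 4.13 m/s
Converting: 4.13 m/s × 1.944 = 8.02 knots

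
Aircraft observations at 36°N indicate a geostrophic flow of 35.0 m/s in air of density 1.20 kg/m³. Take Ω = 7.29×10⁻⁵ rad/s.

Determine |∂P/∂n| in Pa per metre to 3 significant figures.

3.60×10⁻³ Pa/m

Coriolis parameter at 36°N:
f = 2Ω sin φ = 2 × 7.29×10⁻⁵ × sin 36° = 8.57×10⁻⁵ s⁻¹
Geostrophic balance rearranged: |∂P/∂n| = f ρ V_g
|∂P/∂n| = 8.57×10⁻⁵ × 1.20 × 35.0 = 3.60×10⁻³ Pa/m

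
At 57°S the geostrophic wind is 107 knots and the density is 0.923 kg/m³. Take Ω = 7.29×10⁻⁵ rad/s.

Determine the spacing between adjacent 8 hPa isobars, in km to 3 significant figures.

Coriolis parameter at 57°S:
f = 2Ω sin φ = 2 × 7.29×10⁻⁵ × sin 57° = 1.22×10⁻⁴ s⁻¹
Wind speed in SI: 107 knots = 55.0 m/s
Geostrophic balance rearranged: |∂P/∂n| = f ρ V_g
|∂P/∂n| = 1.22×10⁻⁴ × 0.923 × 55.0 = 6.21×10⁻³ Pa/m
Isobar spacing: Δn = ΔP/|∂P/∂n| = 800 Pa / 6.21×10⁻³ Pa/m = 128771 m ≈ 129 km

129 km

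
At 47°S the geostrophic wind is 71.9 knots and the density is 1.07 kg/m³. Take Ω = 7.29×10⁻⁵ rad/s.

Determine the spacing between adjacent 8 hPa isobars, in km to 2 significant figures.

190 km

Coriolis parameter at 47°S:
f = 2Ω sin φ = 2 × 7.29×10⁻⁵ × sin 47° = 1.07×10⁻⁴ s⁻¹
Wind speed in SI: 71.9 knots = 37.0 m/s
Geostrophic balance rearranged: |∂P/∂n| = f ρ V_g
|∂P/∂n| = 1.07×10⁻⁴ × 1.07 × 37.0 = 4.22×10⁻³ Pa/m
Isobar spacing: Δn = ΔP/|∂P/∂n| = 800 Pa / 4.22×10⁻³ Pa/m = 189563 m ≈ 190 km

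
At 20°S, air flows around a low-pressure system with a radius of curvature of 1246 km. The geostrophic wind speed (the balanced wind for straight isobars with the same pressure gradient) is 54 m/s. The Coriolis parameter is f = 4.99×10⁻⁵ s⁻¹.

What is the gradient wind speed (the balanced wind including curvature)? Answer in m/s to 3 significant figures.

34.7 m/s

Around a low, centrifugal force acts outward with Coriolis, so pressure-gradient force balances both:
(1/ρ)|∂P/∂n| = fV + V²/R  →  V² + fR·V − fR·V_g = 0
With fR = 4.99×10⁻⁵ × 1246×10³ m = 62.2 m/s:
V = [−fR + √((fR)² + 4 fR V_g)]/2 = [−62.2 + √(62.2² + 4×62.2×54)]/2 = 34.7 m/s
Subgeostrophic (V < V_g = 54 m/s), as expected around a low.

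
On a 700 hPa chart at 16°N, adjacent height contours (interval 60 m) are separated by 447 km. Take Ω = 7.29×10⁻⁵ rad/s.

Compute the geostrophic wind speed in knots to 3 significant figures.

Coriolis parameter at 16°N:
f = 2Ω sin φ = 2 × 7.29×10⁻⁵ × sin 16° = 4.02×10⁻⁵ s⁻¹
Height gradient: |∂Z/∂n| = 60 m / 447000 m = 1.34×10⁻⁴
On a pressure surface, geostrophic balance gives V_g = (g/f)|∂Z/∂n|:
V_g = 9.81 × 1.34×10⁻⁴ / 4.02×10⁻⁵ = 32.8 m/s
Converting: 32.8 m/s × 1.944 = 63.7 knots

63.7 knots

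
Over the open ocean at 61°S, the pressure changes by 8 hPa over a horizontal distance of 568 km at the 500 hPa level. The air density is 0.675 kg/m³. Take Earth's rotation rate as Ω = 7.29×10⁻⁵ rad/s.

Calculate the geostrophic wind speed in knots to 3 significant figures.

Coriolis parameter at 61°S:
f = 2Ω sin φ = 2 × 7.29×10⁻⁵ × sin 61° = 1.28×10⁻⁴ s⁻¹
Pressure gradient: |∂P/∂n| = 800 Pa / 568000 m = 1.41×10⁻³ Pa/m
Geostrophic balance (pressure-gradient force = Coriolis force):
V_g = (1/(fρ)) |∂P/∂n| = 1.41×10⁻³ / (1.28×10⁻⁴ × 0.675) = 16.4 m/s
Converting: 16.4 m/s × 1.944 = 31.8 knots

31.8 knots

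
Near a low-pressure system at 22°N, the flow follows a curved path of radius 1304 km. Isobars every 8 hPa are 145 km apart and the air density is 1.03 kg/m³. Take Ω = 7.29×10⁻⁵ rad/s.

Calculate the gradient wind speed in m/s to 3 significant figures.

55.2 m/s

Coriolis parameter at 22°N:
f = 2Ω sin φ = 2 × 7.29×10⁻⁵ × sin 22° = 5.46×10⁻⁵ s⁻¹
Pressure gradient: |∂P/∂n| = 800 Pa / 145000 m = 5.52×10⁻³ Pa/m
Geostrophic speed: V_g = |∂P/∂n|/(fρ) = 5.52×10⁻³/(5.46×10⁻⁵ × 1.03) = 98.1 m/s
Around a low, centrifugal force acts outward with Coriolis, so pressure-gradient force balances both:
(1/ρ)|∂P/∂n| = fV + V²/R  →  V² + fR·V − fR·V_g = 0
With fR = 5.46×10⁻⁵ × 1304×10³ m = 71.2 m/s:
V = [−fR + √((fR)² + 4 fR V_g)]/2 = [−71.2 + √(71.2² + 4×71.2×98.1)]/2 = 55.2 m/s
Subgeostrophic (V < V_g = 98.1 m/s), as expected around a low.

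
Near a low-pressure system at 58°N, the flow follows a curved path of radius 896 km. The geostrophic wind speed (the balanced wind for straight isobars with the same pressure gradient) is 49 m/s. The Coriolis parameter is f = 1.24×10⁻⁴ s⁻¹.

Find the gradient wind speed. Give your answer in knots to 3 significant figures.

Around a low, centrifugal force acts outward with Coriolis, so pressure-gradient force balances both:
(1/ρ)|∂P/∂n| = fV + V²/R  →  V² + fR·V − fR·V_g = 0
With fR = 1.24×10⁻⁴ × 896×10³ m = 111 m/s:
V = [−fR + √((fR)² + 4 fR V_g)]/2 = [−111 + √(111² + 4×111×49)]/2 = 36.8 m/s
Subgeostrophic (V < V_g = 49 m/s), as expected around a low.
Converting: 36.8 m/s × 1.944 = 71.5 knots

71.5 knots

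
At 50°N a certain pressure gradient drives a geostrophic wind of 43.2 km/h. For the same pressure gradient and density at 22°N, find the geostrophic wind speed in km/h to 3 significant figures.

88.3 km/h

With the same pressure gradient and density, V_g ∝ 1/f ∝ 1/sin φ.
V₂ = V₁ · sin φ₁ / sin φ₂ = 43.2 × sin 50° / sin 22°
V₂ = 43.2 × 0.7660/0.3746 = 88.3 km/h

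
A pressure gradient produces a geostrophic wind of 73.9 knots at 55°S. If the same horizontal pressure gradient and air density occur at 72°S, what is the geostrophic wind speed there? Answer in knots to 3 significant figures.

With the same pressure gradient and density, V_g ∝ 1/f ∝ 1/sin φ.
V₂ = V₁ · sin φ₁ / sin φ₂ = 73.9 × sin 55° / sin 72°
V₂ = 73.9 × 0.8192/0.9511 = 63.7 knots

63.7 knots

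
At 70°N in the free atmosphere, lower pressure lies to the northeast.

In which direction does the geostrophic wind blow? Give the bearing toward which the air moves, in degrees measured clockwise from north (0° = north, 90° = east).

The pressure-gradient force points toward the northeast (bearing 045°).
Geostrophic balance: in the Northern Hemisphere the Coriolis force deflects motion to the right, so the geostrophic wind blows 90° to the right of the pressure-gradient force (low pressure on the left).
Rotating 045° by 90° clockwise gives 135° — the wind blows toward the southeast.

135°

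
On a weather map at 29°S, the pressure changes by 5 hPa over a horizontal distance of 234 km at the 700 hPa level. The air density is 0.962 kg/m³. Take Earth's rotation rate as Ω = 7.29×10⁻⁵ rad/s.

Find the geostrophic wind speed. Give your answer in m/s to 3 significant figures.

Coriolis parameter at 29°S:
f = 2Ω sin φ = 2 × 7.29×10⁻⁵ × sin 29° = 7.07×10⁻⁵ s⁻¹
Pressure gradient: |∂P/∂n| = 500 Pa / 234000 m = 2.14×10⁻³ Pa/m
Geostrophic balance (pressure-gradient force = Coriolis force):
V_g = (1/(fρ)) |∂P/∂n| = 2.14×10⁻³ / (7.07×10⁻⁵ × 0.962) = 31.4 m/s

31.4 m/s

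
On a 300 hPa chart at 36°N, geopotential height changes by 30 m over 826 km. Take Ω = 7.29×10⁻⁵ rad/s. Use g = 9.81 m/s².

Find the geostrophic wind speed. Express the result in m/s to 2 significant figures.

4.2 m/s

Coriolis parameter at 36°N:
f = 2Ω sin φ = 2 × 7.29×10⁻⁵ × sin 36° = 8.57×10⁻⁵ s⁻¹
Height gradient: |∂Z/∂n| = 30 m / 826000 m = 3.63×10⁻⁵
On a pressure surface, geostrophic balance gives V_g = (g/f)|∂Z/∂n|:
V_g = 9.81 × 3.63×10⁻⁵ / 8.57×10⁻⁵ = 4.16 m/s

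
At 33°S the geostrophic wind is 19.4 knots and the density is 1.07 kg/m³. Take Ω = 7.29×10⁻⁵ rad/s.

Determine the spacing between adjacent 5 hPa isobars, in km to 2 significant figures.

Coriolis parameter at 33°S:
f = 2Ω sin φ = 2 × 7.29×10⁻⁵ × sin 33° = 7.94×10⁻⁵ s⁻¹
Wind speed in SI: 19.4 knots = 9.98 m/s
Geostrophic balance rearranged: |∂P/∂n| = f ρ V_g
|∂P/∂n| = 7.94×10⁻⁵ × 1.07 × 9.98 = 8.48×10⁻⁴ Pa/m
Isobar spacing: Δn = ΔP/|∂P/∂n| = 500 Pa / 8.48×10⁻⁴ Pa/m = 589631 m ≈ 590 km

590 km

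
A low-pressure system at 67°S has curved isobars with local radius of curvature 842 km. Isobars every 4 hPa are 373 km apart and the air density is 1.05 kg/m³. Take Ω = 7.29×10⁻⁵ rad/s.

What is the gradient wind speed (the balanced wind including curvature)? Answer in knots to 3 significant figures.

13.9 knots

Coriolis parameter at 67°S:
f = 2Ω sin φ = 2 × 7.29×10⁻⁵ × sin 67° = 1.34×10⁻⁴ s⁻¹
Pressure gradient: |∂P/∂n| = 400 Pa / 373000 m = 1.07×10⁻³ Pa/m
Geostrophic speed: V_g = |∂P/∂n|/(fρ) = 1.07×10⁻³/(1.34×10⁻⁴ × 1.05) = 7.61 m/s
Around a low, centrifugal force acts outward with Coriolis, so pressure-gradient force balances both:
(1/ρ)|∂P/∂n| = fV + V²/R  →  V² + fR·V − fR·V_g = 0
With fR = 1.34×10⁻⁴ × 842×10³ m = 113 m/s:
V = [−fR + √((fR)² + 4 fR V_g)]/2 = [−113 + √(113² + 4×113×7.61)]/2 = 7.16 m/s
Subgeostrophic (V < V_g = 7.61 m/s), as expected around a low.
Converting: 7.16 m/s × 1.944 = 13.9 knots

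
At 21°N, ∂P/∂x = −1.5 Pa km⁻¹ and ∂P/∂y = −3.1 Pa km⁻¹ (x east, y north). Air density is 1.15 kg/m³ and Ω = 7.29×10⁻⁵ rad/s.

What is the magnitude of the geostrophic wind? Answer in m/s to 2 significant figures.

57 m/s

Coriolis parameter at 21°N:
f = 2Ω sin φ = 2 × 7.29×10⁻⁵ × sin 21° = 5.23×10⁻⁵ s⁻¹
Component geostrophic relations (x east, y north):
u_g = −(1/(fρ)) ∂P/∂y,  v_g = (1/(fρ)) ∂P/∂x
u_g = −(−3.1×10⁻³)/(5.23×10⁻⁵ × 1.15) = 51.6 m/s;  v_g = (−1.5×10⁻³)/(5.23×10⁻⁵ × 1.15) = −25.0 m/s
|V_g| = √(u_g² + v_g²) = 57.3 m/s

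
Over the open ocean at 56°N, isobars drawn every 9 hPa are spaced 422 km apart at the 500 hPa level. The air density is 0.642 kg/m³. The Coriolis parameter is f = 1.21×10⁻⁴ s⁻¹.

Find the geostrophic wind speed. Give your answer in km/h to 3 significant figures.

Pressure gradient: |∂P/∂n| = 900 Pa / 422000 m = 2.13×10⁻³ Pa/m
Geostrophic balance (pressure-gradient force = Coriolis force):
V_g = (1/(fρ)) |∂P/∂n| = 2.13×10⁻³ / (1.21×10⁻⁴ × 0.642) = 27.5 m/s
Converting: 27.5 m/s × 3.6 = 98.8 km/h

98.8 km/h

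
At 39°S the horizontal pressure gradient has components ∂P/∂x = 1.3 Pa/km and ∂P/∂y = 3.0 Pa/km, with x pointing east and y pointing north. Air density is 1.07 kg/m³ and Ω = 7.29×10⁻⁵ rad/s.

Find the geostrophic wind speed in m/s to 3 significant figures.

Coriolis parameter at 39°S:
f = 2Ω sin φ = 2 × 7.29×10⁻⁵ × sin 39° = 9.18×10⁻⁵ s⁻¹
In the Southern Hemisphere f is negative: f = −9.18×10⁻⁵ s⁻¹.
Component geostrophic relations (x east, y north):
u_g = −(1/(fρ)) ∂P/∂y,  v_g = (1/(fρ)) ∂P/∂x
u_g = −(3.0×10⁻³)/(−9.18×10⁻⁵ × 1.07) = 30.6 m/s;  v_g = (1.3×10⁻³)/(−9.18×10⁻⁵ × 1.07) = −13.2 m/s
|V_g| = √(u_g² + v_g²) = 33.3 m/s

33.3 m/s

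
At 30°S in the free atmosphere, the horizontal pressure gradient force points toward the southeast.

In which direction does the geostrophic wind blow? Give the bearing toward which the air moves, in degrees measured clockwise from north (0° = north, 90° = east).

The pressure-gradient force points toward the southeast (bearing 135°).
Geostrophic balance: in the Southern Hemisphere the Coriolis force deflects motion to the left, so the geostrophic wind blows 90° to the left of the pressure-gradient force (low pressure on the right).
Rotating 135° by 90° counterclockwise gives 045° — the wind blows toward the northeast.

045°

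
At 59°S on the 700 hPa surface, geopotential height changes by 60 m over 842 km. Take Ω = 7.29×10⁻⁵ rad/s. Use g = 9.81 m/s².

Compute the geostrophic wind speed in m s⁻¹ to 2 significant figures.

Coriolis parameter at 59°S:
f = 2Ω sin φ = 2 × 7.29×10⁻⁵ × sin 59° = 1.25×10⁻⁴ s⁻¹
Height gradient: |∂Z/∂n| = 60 m / 842000 m = 7.13×10⁻⁵
On a pressure surface, geostrophic balance gives V_g = (g/f)|∂Z/∂n|:
V_g = 9.81 × 7.13×10⁻⁵ / 1.25×10⁻⁴ = 5.59 m/s

5.6 m s⁻¹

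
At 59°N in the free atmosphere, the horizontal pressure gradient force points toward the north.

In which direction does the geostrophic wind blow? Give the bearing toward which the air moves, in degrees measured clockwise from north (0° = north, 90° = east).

090°

The pressure-gradient force points toward the north (bearing 000°).
Geostrophic balance: in the Northern Hemisphere the Coriolis force deflects motion to the right, so the geostrophic wind blows 90° to the right of the pressure-gradient force (low pressure on the left).
Rotating 000° by 90° clockwise gives 090° — the wind blows toward the east.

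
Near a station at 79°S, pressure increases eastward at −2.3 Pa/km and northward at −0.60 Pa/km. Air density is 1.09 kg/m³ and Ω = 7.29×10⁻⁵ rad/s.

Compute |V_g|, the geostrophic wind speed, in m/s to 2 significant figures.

Coriolis parameter at 79°S:
f = 2Ω sin φ = 2 × 7.29×10⁻⁵ × sin 79° = 1.43×10⁻⁴ s⁻¹
In the Southern Hemisphere f is negative: f = −1.43×10⁻⁴ s⁻¹.
Component geostrophic relations (x east, y north):
u_g = −(1/(fρ)) ∂P/∂y,  v_g = (1/(fρ)) ∂P/∂x
u_g = −(−0.60×10⁻³)/(−1.43×10⁻⁴ × 1.09) = −3.85 m/s;  v_g = (−2.3×10⁻³)/(−1.43×10⁻⁴ × 1.09) = 14.7 m/s
|V_g| = √(u_g² + v_g²) = 15.2 m/s

15 m/s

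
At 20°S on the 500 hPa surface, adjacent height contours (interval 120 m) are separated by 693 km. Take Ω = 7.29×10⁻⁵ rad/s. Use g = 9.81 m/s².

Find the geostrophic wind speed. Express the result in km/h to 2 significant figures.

Coriolis parameter at 20°S:
f = 2Ω sin φ = 2 × 7.29×10⁻⁵ × sin 20° = 4.99×10⁻⁵ s⁻¹
Height gradient: |∂Z/∂n| = 120 m / 693000 m = 1.73×10⁻⁴
On a pressure surface, geostrophic balance gives V_g = (g/f)|∂Z/∂n|:
V_g = 9.81 × 1.73×10⁻⁴ / 4.99×10⁻⁵ = 34.1 m/s
Converting: 34.1 m/s × 3.6 = 120 km/h

120 km/h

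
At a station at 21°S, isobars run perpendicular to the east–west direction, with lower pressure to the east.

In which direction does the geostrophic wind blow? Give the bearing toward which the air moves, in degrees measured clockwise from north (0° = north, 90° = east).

The pressure-gradient force points toward the east (bearing 090°).
Geostrophic balance: in the Southern Hemisphere the Coriolis force deflects motion to the left, so the geostrophic wind blows 90° to the left of the pressure-gradient force (low pressure on the right).
Rotating 090° by 90° counterclockwise gives 000° — the wind blows toward the north.

000°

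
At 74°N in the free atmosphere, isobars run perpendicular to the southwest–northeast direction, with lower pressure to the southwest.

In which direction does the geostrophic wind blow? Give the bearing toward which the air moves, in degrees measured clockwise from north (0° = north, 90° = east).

315°

The pressure-gradient force points toward the southwest (bearing 225°).
Geostrophic balance: in the Northern Hemisphere the Coriolis force deflects motion to the right, so the geostrophic wind blows 90° to the right of the pressure-gradient force (low pressure on the left).
Rotating 225° by 90° clockwise gives 315° — the wind blows toward the northwest.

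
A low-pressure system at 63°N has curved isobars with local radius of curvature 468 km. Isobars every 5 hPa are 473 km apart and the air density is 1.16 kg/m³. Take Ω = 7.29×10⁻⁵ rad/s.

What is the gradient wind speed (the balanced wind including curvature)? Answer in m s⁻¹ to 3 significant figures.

6.35 m s⁻¹

Coriolis parameter at 63°N:
f = 2Ω sin φ = 2 × 7.29×10⁻⁵ × sin 63° = 1.30×10⁻⁴ s⁻¹
Pressure gradient: |∂P/∂n| = 500 Pa / 473000 m = 1.06×10⁻³ Pa/m
Geostrophic speed: V_g = |∂P/∂n|/(fρ) = 1.06×10⁻³/(1.30×10⁻⁴ × 1.16) = 7.01 m/s
Around a low, centrifugal force acts outward with Coriolis, so pressure-gradient force balances both:
(1/ρ)|∂P/∂n| = fV + V²/R  →  V² + fR·V − fR·V_g = 0
With fR = 1.30×10⁻⁴ × 468×10³ m = 60.8 m/s:
V = [−fR + √((fR)² + 4 fR V_g)]/2 = [−60.8 + √(60.8² + 4×60.8×7.01)]/2 = 6.35 m/s
Subgeostrophic (V < V_g = 7.01 m/s), as expected around a low.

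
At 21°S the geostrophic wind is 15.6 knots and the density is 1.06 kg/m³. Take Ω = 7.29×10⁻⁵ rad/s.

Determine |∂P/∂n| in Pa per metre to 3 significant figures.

Coriolis parameter at 21°S:
f = 2Ω sin φ = 2 × 7.29×10⁻⁵ × sin 21° = 5.23×10⁻⁵ s⁻¹
Wind speed in SI: 15.6 knots = 8.03 m/s
Geostrophic balance rearranged: |∂P/∂n| = f ρ V_g
|∂P/∂n| = 5.23×10⁻⁵ × 1.06 × 8.03 = 4.44×10⁻⁴ Pa/m

4.44×10⁻⁴ Pa/m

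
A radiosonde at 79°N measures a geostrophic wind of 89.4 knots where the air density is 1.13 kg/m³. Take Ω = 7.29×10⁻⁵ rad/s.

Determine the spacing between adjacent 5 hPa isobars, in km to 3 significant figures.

Coriolis parameter at 79°N:
f = 2Ω sin φ = 2 × 7.29×10⁻⁵ × sin 79° = 1.43×10⁻⁴ s⁻¹
Wind speed in SI: 89.4 knots = 46.0 m/s
Geostrophic balance rearranged: |∂P/∂n| = f ρ V_g
|∂P/∂n| = 1.43×10⁻⁴ × 1.13 × 46.0 = 7.44×10⁻³ Pa/m
Isobar spacing: Δn = ΔP/|∂P/∂n| = 500 Pa / 7.44×10⁻³ Pa/m = 67222 m ≈ 67.2 km

67.2 km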